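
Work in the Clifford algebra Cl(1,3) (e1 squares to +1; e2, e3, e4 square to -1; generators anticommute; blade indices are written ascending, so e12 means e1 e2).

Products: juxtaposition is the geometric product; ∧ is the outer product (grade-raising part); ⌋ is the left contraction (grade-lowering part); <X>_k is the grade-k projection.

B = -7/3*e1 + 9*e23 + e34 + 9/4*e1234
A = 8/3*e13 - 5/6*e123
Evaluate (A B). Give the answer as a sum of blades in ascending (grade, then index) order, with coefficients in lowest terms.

step 1: 15/2*e1 + 56/9*e3 + 15/8*e4 + 24*e12 - 8/3*e14 + 35/18*e23 - 6*e24 + 5/6*e124
Answer: 15/2*e1 + 56/9*e3 + 15/8*e4 + 24*e12 - 8/3*e14 + 35/18*e23 - 6*e24 + 5/6*e124


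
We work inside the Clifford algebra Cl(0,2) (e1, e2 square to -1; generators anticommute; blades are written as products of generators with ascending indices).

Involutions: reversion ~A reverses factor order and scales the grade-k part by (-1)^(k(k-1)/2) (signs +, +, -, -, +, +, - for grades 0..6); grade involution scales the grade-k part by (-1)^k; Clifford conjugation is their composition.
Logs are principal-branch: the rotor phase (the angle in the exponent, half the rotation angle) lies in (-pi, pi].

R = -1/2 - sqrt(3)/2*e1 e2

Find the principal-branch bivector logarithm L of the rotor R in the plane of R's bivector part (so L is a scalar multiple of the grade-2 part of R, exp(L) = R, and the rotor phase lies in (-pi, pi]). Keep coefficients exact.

The scalar part of R is -1/2, which pins the rotor phase on the principal branch; dividing the bivector part by the sine of that phase recovers the unit plane, and L is the phase times that plane.
Concretely: cos(phase) = -1/2 gives phase = ±2*pi/3, and since phase/sin(phase) is even the sign is immaterial: L = (phase/sin(phase)) * <R>_2 = (4*sqrt(3)*pi/9) * <R>_2.
Answer: -2*pi/3*e1 e2


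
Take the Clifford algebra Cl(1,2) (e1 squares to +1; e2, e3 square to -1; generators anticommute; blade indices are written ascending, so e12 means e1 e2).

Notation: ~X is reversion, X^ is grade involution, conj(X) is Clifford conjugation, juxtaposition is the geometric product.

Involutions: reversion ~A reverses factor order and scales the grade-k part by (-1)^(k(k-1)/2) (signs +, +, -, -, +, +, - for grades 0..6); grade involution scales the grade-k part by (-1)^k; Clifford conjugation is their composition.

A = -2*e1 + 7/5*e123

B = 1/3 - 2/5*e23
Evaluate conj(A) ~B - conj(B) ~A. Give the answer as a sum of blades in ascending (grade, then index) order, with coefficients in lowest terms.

first term: 8/75*e1 + 19/15*e123
second term: -8/75*e1 - 19/15*e123
Answer: 16/75*e1 + 38/15*e123


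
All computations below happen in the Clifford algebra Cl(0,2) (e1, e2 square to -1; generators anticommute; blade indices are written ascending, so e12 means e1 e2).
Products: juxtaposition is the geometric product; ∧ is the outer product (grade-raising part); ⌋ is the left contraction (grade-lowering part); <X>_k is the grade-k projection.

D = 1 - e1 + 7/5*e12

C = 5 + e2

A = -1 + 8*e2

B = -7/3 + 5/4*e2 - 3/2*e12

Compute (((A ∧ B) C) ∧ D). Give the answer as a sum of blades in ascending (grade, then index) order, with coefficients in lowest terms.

step 1: 7/3 - 239/12*e2 + 3/2*e12
step 2: 379/12 - 3/2*e1 - 389/4*e2 + 15/2*e12
step 3: 379/12 - 397/12*e1 - 389/4*e2 - 683/15*e12
Answer: 379/12 - 397/12*e1 - 389/4*e2 - 683/15*e12


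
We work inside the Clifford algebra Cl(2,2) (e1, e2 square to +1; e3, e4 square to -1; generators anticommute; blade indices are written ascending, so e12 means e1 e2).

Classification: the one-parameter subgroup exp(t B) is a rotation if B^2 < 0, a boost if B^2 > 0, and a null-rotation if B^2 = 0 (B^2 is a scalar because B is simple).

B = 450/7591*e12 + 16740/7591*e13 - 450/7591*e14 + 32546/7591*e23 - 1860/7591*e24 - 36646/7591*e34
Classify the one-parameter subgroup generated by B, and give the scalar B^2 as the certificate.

B^2 term by term: the squares give (450/7591)^2*(e12)^2 + (16740/7591)^2*(e13)^2 + (-450/7591)^2*(e14)^2 + (32546/7591)^2*(e23)^2 + (-1860/7591)^2*(e24)^2 + (-36646/7591)^2*(e34)^2 = 202500/57623281*(-1) + 280227600/57623281*(+1) + 202500/57623281*(+1) + 1059242116/57623281*(+1) + 3459600/57623281*(+1) + 1342929316/57623281*(-1) = 0 (each basis 2-blade squares to minus the product of its generators' squares); cross terms between blades sharing an index anticommute and cancel; the commuting (index-disjoint) pairs give grade-4 terms 2*c*c'*(blade product), which cancel blade by blade — e1234: -32981400/57623281 + 62272800/57623281 - 29291400/57623281 = 0 — confirming B is simple. So B^2 = 0.
Answer: null-rotation, certificate B^2 = 0. Check the certificate: B^2 = 0, and that sign is decisive whatever form B takes.


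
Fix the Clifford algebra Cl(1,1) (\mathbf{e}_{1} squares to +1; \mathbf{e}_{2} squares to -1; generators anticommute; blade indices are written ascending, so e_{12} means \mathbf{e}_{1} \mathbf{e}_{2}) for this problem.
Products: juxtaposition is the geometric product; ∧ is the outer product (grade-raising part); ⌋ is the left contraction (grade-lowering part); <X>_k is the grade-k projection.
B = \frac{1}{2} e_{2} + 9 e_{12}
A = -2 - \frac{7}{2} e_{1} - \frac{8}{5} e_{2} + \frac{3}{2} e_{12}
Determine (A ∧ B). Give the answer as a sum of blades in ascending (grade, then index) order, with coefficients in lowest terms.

step 1: -e_{2} - \frac{79}{4} e_{12}
Answer: -e_{2} - \frac{79}{4} e_{12}


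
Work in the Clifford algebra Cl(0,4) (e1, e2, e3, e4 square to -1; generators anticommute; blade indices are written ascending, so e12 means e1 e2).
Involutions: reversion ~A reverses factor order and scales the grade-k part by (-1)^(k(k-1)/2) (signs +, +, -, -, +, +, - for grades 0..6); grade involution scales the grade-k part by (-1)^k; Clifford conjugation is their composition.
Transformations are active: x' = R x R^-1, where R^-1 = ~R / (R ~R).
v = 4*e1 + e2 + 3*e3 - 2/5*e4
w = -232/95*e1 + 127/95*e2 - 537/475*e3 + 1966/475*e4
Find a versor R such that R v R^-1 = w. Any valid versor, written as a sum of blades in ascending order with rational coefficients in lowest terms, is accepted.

Here q(v) = q(w) = -654/25; the classical choice R = v + w = 148/95*e1 + 222/95*e2 + 888/475*e3 + 1776/475*e4 then realises v -> w under the sandwich.
Answer: 148/95*e1 + 222/95*e2 + 888/475*e3 + 1776/475*e4


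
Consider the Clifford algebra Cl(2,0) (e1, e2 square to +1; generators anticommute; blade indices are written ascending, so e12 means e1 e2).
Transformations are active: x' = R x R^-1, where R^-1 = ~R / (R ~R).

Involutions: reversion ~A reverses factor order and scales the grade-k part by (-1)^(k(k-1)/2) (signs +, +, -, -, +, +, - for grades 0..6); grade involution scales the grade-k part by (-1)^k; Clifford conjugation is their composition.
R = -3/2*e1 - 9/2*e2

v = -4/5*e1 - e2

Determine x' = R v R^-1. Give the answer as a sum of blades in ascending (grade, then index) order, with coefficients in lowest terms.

~R = -3/2*e1 - 9/2*e2, and R ~R = 45/2, so R^-1 = ~R / (45/2).
R v = 57/10 - 21/10*e12
Answer: 1/25*e1 - 32/25*e2


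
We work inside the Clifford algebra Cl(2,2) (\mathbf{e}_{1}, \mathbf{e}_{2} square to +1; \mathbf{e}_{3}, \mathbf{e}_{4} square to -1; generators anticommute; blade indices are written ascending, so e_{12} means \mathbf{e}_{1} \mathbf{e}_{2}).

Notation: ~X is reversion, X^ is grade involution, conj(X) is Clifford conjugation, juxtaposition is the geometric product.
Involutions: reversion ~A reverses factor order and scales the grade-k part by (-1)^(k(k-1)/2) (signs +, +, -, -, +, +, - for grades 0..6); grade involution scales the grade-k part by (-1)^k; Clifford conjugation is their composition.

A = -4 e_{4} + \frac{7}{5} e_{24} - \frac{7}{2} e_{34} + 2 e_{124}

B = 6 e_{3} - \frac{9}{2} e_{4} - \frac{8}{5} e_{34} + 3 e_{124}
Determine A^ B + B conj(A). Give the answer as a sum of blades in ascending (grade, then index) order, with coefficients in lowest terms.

first term: \frac{32}{5} + \frac{21}{5} e_{1} + \frac{63}{10} e_{2} - \frac{443}{20} e_{3} - 21 e_{4} - 21 e_{12} - \frac{56}{25} e_{23} - 24 e_{34} + \frac{137}{10} e_{123} - \frac{42}{5} e_{234} + 12 e_{1234}
second term: \frac{148}{5} - \frac{21}{5} e_{1} + \frac{63}{10} e_{2} - \frac{187}{20} e_{3} - 21 e_{4} - 3 e_{12} - \frac{56}{25} e_{23} + 24 e_{34} + \frac{137}{10} e_{123} + \frac{42}{5} e_{234} + 12 e_{1234}
Answer: 36 + \frac{63}{5} e_{2} - \frac{63}{2} e_{3} - 42 e_{4} - 24 e_{12} - \frac{112}{25} e_{23} + \frac{137}{5} e_{123} + 24 e_{1234}


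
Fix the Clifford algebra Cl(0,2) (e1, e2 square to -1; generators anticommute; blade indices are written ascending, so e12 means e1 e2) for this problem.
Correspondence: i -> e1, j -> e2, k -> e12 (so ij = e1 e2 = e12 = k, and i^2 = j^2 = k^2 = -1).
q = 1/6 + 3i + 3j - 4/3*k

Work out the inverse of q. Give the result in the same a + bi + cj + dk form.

In blades: q = 1/6 + 3*e1 + 3*e2 - 4/3*e12.
With qbar = 1/6 - 3*e1 - 3*e2 + 4/3*e12 (scalar fixed, mapped units negated), q qbar = 713/36 (the sum of squared coefficients), so q^-1 = qbar / (713/36) = 6/713 - 108/713*e1 - 108/713*e2 + 48/713*e12; translating back:
Answer: 6/713 - 108/713*i - 108/713*j + 48/713*k


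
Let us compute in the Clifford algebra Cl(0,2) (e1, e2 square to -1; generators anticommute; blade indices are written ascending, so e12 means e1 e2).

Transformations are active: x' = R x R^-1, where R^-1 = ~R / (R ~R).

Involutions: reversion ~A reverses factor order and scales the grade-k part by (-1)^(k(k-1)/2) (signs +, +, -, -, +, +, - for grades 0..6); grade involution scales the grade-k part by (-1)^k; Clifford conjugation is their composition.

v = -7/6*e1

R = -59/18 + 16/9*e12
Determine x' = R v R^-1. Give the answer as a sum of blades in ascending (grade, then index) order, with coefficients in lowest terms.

~R = -59/18 - 16/9*e12, and R ~R = 4505/324, so R^-1 = ~R / (4505/324).
R v = 413/108*e1 - 56/27*e2
Answer: -5733/9010*e1 + 13216/13515*e2


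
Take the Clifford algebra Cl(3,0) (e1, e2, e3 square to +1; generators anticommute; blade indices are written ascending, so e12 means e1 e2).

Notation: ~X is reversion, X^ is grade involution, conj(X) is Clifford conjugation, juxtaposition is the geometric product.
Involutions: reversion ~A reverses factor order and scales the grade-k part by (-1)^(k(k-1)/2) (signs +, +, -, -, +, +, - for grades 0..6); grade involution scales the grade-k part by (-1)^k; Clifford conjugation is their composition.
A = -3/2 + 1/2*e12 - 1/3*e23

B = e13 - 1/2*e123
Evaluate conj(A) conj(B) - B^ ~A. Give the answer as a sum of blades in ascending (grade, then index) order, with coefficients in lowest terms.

first term: 1/6*e1 - 1/4*e3 - 1/3*e12 + 3/2*e13 - 1/2*e23 + 3/4*e123
second term: -1/6*e1 + 1/4*e3 - 1/3*e12 - 3/2*e13 - 1/2*e23 - 3/4*e123
Answer: 1/3*e1 - 1/2*e3 + 3*e13 + 3/2*e123


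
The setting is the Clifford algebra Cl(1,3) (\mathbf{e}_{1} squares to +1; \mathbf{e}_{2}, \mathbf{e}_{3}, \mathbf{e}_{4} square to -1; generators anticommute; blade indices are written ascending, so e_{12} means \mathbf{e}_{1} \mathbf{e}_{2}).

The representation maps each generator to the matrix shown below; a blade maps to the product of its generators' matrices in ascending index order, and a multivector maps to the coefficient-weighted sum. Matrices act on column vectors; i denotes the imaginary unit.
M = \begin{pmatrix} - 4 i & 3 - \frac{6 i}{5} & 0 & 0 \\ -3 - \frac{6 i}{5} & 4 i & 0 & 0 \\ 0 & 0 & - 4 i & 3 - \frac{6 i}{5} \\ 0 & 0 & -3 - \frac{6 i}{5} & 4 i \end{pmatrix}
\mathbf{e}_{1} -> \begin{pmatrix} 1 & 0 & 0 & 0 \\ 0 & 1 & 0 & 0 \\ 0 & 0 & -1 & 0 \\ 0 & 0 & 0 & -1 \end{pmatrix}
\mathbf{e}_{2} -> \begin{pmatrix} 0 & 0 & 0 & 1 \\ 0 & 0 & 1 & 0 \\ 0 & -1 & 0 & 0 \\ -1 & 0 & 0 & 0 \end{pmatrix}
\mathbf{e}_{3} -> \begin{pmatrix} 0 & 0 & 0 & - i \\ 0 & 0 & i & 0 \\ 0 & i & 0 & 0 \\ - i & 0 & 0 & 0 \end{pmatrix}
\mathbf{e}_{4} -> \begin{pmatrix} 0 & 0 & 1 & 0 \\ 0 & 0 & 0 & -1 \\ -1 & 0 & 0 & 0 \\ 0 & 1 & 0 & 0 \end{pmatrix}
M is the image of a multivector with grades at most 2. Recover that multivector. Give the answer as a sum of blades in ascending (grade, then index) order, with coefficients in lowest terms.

Method: the blade images are trace-orthogonal — tr(rho(e_A) rho(e_B)^-1) = 4 if A = B and 0 otherwise — and rho(e_A)^-1 = (e_A)^2 * rho(e_A) with (e_A)^2 = +1 or -1, so the coefficient of e_A in the preimage is (e_A)^2 * tr(M rho(e_A))/4.
Nonzero projections over blades of grade <= 2: e_{23}: (e_{23})^2 = -1, tr(M rho(e_{23})) = -16, coefficient 4; e_{24}: (e_{24})^2 = -1, tr(M rho(e_{24})) = -12, coefficient 3; e_{34}: (e_{34})^2 = -1, tr(M rho(e_{34})) = - \frac{24}{5}, coefficient \frac{6}{5}. Every other blade of grade <= 2 projects to 0.
Answer: 4 e_{23} + 3 e_{24} + \frac{6}{5} e_{34}


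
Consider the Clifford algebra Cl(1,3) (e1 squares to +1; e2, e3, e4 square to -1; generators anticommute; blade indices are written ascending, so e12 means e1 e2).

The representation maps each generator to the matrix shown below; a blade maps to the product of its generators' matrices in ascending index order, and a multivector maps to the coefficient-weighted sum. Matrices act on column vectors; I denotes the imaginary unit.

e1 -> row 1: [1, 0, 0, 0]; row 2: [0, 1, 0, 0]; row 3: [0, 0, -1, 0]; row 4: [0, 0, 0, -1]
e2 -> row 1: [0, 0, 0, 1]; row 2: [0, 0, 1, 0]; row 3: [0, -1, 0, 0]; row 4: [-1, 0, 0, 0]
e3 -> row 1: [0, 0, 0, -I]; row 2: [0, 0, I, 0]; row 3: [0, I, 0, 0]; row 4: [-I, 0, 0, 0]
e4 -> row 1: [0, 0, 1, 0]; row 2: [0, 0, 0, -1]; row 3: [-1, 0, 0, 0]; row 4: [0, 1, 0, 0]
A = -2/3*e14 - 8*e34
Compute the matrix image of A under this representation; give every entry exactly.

Bivector images (products of the table entries): rho(e14) = rho(e1)rho(e4) = row 1: [0, 0, 1, 0]; row 2: [0, 0, 0, -1]; row 3: [1, 0, 0, 0]; row 4: [0, -1, 0, 0]; rho(e34) = rho(e3)rho(e4) = row 1: [0, -I, 0, 0]; row 2: [-I, 0, 0, 0]; row 3: [0, 0, 0, -I]; row 4: [0, 0, -I, 0].
M = (-2/3)*rho(e14) + (-8)*rho(e34), summed entrywise:
Answer: row 1: [0, 8*I, -2/3, 0]; row 2: [8*I, 0, 0, 2/3]; row 3: [-2/3, 0, 0, 8*I]; row 4: [0, 2/3, 8*I, 0]


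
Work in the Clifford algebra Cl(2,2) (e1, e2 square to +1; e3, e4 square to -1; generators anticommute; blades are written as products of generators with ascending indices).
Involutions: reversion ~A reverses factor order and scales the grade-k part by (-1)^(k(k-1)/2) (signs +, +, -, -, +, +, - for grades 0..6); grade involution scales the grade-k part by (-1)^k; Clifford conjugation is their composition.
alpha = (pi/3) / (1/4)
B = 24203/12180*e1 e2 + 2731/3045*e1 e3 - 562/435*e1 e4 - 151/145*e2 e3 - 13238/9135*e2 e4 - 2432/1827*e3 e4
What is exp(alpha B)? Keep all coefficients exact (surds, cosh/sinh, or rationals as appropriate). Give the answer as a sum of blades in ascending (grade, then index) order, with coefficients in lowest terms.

B^2 term by term: the squares give (24203/12180)^2*(e1 e2)^2 + (2731/3045)^2*(e1 e3)^2 + (-562/435)^2*(e1 e4)^2 + (-151/145)^2*(e2 e3)^2 + (-13238/9135)^2*(e2 e4)^2 + (-2432/1827)^2*(e3 e4)^2 = 585785209/148352400*(-1) + 7458361/9272025*(+1) + 315844/189225*(+1) + 22801/21025*(+1) + 175244644/83448225*(+1) + 5914624/3337929*(-1) = -1/16 (each basis 2-blade squares to minus the product of its generators' squares); cross terms between blades sharing an index anticommute and cancel; the commuting (index-disjoint) pairs give grade-4 terms 2*c*c'*(blade product), which cancel blade by blade — e1 e2 e3 e4: -29430848/5563215 + 72305956/27816075 + 169724/63075 = 0 — confirming B is simple. So B^2 = -1/16.
B^2 = -1/16 — the negative square puts this in the circular regime; l = 1/4, alpha*l = pi/3, so exp(alpha B) = cos(pi/3) + (sin(pi/3)/(1/4))*B = 1/2 + (2*sqrt(3))*B.
Answer: 1/2 + 24203*sqrt(3)/6090*e1 e2 + 5462*sqrt(3)/3045*e1 e3 - 1124*sqrt(3)/435*e1 e4 - 302*sqrt(3)/145*e2 e3 - 26476*sqrt(3)/9135*e2 e4 - 4864*sqrt(3)/1827*e3 e4


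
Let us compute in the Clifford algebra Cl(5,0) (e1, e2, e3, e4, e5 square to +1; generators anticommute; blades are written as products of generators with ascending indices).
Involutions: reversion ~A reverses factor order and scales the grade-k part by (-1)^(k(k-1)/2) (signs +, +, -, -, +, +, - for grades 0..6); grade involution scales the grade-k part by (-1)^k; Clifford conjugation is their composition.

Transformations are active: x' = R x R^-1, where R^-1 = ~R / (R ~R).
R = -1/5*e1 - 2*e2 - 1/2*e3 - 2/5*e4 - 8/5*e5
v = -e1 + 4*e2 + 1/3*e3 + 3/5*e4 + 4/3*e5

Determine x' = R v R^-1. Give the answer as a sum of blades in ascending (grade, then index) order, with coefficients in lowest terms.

~R = -1/5*e1 - 2*e2 - 1/2*e3 - 2/5*e4 - 8/5*e5, and R ~R = 701/100, so R^-1 = ~R / (701/100).
R v = -517/50 - 14/5*e1 e2 - 17/30*e1 e3 - 13/25*e1 e4 - 28/15*e1 e5 + 4/3*e2 e3 + 2/5*e2 e4 + 56/15*e2 e5 - 1/6*e3 e4 - 2/15*e3 e5 + 32/75*e4 e5
Answer: 5573/3505*e1 + 1332/701*e2 + 2401/2103*e3 + 2033/3505*e4 + 35612/10515*e5


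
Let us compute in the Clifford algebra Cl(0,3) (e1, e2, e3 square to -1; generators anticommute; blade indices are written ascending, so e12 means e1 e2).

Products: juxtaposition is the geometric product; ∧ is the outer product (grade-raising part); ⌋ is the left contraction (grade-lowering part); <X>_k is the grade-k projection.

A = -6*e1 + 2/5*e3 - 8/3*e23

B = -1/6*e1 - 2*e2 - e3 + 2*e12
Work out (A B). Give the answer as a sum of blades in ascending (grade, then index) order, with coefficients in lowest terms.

step 1: -3/5 + 28/3*e2 + 16/3*e3 + 12*e12 + 11/15*e13 + 4/5*e23 + 56/45*e123
Answer: -3/5 + 28/3*e2 + 16/3*e3 + 12*e12 + 11/15*e13 + 4/5*e23 + 56/45*e123


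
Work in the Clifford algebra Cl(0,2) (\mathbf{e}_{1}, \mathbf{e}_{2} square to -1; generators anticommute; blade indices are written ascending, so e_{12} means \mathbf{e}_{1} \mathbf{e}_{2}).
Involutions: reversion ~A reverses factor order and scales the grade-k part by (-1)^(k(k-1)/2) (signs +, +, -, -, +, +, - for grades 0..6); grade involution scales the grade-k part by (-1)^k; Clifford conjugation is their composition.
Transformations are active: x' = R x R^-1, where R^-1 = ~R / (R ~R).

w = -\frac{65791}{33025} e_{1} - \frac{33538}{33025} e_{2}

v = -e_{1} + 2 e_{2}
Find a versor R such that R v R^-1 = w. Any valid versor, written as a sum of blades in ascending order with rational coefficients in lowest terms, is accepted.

A norm check does it: q(v) = q(w) = -5, hence R = v + w = -\frac{98816}{33025} e_{1} + \frac{32512}{33025} e_{2} realises the map — parallel part kept, (v - w)/2 negated, v carried to w.
Answer: -\frac{98816}{33025} e_{1} + \frac{32512}{33025} e_{2}


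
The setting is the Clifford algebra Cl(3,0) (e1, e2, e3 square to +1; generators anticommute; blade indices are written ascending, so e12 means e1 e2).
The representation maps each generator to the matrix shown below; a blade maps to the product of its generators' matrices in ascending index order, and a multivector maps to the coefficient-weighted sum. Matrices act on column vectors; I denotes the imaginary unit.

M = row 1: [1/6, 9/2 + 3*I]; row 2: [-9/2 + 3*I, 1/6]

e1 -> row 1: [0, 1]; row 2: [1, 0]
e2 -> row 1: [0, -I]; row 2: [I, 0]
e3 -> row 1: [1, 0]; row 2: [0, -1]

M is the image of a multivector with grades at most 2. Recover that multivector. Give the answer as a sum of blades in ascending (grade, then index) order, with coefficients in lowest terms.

Method: 1, rho(e1), rho(e2), rho(e3) form a trace-orthogonal basis of the 2x2 complex matrices (tr(X Y) = 2 if X = Y, else 0), so M = m0*1 + m1*rho(e1) + m2*rho(e2) + m3*rho(e3) with m0 = tr(M)/2 = 1/6, m1 = tr(M rho(e1))/2 = 3*I, m2 = tr(M rho(e2))/2 = 9*I/2, m3 = tr(M rho(e3))/2 = 0.
Multiplying table entries, the bivector images are rho(e12) = I*rho(e3), rho(e13) = -I*rho(e2), rho(e23) = I*rho(e1); with real blade coefficients the real parts of m0..m3 are the coefficients of 1, e1, e2, e3 and the imaginary parts give the bivectors (e23: Im m1, e13: -Im m2, e12: Im m3).
Answer: 1/6 - 9/2*e13 + 3*e23


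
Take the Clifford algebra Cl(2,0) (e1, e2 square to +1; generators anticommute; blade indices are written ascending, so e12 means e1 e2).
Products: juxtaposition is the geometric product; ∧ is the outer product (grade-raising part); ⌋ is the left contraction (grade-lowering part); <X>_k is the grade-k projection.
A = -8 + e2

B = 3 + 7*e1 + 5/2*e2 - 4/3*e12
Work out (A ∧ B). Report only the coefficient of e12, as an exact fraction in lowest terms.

step 1: -24 - 56*e1 - 17*e2 + 11/3*e12
Answer: 11/3


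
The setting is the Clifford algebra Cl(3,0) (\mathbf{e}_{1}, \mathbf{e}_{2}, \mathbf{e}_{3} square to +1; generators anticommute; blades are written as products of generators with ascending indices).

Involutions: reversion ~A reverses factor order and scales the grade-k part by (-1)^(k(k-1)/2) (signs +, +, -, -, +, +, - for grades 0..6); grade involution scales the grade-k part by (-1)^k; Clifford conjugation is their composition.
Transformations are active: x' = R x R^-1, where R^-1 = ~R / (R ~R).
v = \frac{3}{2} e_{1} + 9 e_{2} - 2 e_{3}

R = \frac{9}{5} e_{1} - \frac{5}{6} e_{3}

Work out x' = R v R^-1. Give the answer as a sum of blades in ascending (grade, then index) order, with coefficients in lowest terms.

~R = \frac{9}{5} e_{1} - \frac{5}{6} e_{3}, and R ~R = \frac{3541}{900}, so R^-1 = ~R / (\frac{3541}{900}).
R v = \frac{131}{30} + \frac{81}{5} e_{1} e_{2} - \frac{47}{20} e_{1} e_{3} + \frac{15}{2} e_{2} e_{3}
Answer: \frac{17673}{7082} e_{1} - 9 e_{2} + \frac{532}{3541} e_{3}


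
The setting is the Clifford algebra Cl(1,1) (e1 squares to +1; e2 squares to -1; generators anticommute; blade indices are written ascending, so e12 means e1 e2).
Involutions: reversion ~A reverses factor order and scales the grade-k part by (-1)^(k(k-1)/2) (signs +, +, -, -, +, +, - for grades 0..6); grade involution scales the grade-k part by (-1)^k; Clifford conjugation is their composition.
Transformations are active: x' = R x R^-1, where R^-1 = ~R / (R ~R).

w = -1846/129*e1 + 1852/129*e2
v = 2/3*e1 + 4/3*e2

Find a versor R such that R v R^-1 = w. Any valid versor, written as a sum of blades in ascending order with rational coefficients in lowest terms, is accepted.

A norm check does it: q(v) = q(w) = -4/3, hence R = v + w = -1760/129*e1 + 2024/129*e2 realises the map — parallel part kept, (v - w)/2 negated, v carried to w.
Answer: -1760/129*e1 + 2024/129*e2


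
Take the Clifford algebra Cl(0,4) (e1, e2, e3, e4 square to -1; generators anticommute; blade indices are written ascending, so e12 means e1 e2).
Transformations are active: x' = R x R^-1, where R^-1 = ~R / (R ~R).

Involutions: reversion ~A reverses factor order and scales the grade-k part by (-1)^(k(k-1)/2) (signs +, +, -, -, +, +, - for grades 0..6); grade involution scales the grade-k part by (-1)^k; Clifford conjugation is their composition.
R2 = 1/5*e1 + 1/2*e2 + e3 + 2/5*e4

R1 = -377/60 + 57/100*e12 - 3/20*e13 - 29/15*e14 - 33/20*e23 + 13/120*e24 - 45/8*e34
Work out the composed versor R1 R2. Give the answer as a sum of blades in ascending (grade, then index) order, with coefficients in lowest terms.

Distribute over the terms of R2 (each basis-blade product reordered to ascending indices, repeated generators contracted through their squares):
R1 (1/5*e1) = -377/300*e1 + 57/500*e2 - 3/100*e3 - 29/75*e4 - 33/100*e123 + 13/600*e124 - 9/8*e134
R1 (1/2*e2) = -57/200*e1 - 377/120*e2 - 33/40*e3 + 13/240*e4 + 3/40*e123 + 29/30*e124 - 45/16*e234
R1 (e3) = 3/20*e1 + 33/20*e2 - 377/60*e3 - 45/8*e4 + 57/100*e123 + 29/15*e134 - 13/120*e234
R1 (2/5*e4) = 58/75*e1 - 13/300*e2 + 9/4*e3 - 377/150*e4 + 57/250*e124 - 3/50*e134 - 33/50*e234
Summing the partial products and collecting blades:
Answer: -371/600*e1 - 1421/1000*e2 - 2933/600*e3 - 2033/240*e4 + 63/200*e123 + 3649/3000*e124 + 449/600*e134 - 4297/1200*e234


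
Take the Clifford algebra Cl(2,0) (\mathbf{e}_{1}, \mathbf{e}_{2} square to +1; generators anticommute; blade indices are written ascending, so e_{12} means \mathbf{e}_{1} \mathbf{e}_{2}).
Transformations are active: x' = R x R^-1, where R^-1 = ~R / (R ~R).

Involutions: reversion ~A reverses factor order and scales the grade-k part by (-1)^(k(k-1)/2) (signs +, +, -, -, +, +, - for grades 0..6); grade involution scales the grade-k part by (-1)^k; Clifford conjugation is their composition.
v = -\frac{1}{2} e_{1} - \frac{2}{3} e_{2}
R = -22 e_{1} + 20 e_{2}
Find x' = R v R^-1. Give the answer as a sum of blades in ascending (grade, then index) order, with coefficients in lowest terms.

~R = -22 e_{1} + 20 e_{2}, and R ~R = 884, so R^-1 = ~R / (884).
R v = -\frac{7}{3} + \frac{74}{3} e_{12}
Answer: \frac{817}{1326} e_{1} + \frac{124}{221} e_{2}


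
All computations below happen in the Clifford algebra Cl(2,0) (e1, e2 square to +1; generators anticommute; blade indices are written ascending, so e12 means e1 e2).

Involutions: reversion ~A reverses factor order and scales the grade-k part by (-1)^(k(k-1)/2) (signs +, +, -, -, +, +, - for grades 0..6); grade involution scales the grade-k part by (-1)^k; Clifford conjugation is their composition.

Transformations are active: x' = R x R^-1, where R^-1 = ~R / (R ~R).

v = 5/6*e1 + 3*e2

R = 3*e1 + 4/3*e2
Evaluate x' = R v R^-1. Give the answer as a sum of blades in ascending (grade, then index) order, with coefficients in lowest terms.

~R = 3*e1 + 4/3*e2, and R ~R = 97/9, so R^-1 = ~R / (97/9).
R v = 13/2 + 71/9*e12
Answer: 1621/582*e1 - 135/97*e2


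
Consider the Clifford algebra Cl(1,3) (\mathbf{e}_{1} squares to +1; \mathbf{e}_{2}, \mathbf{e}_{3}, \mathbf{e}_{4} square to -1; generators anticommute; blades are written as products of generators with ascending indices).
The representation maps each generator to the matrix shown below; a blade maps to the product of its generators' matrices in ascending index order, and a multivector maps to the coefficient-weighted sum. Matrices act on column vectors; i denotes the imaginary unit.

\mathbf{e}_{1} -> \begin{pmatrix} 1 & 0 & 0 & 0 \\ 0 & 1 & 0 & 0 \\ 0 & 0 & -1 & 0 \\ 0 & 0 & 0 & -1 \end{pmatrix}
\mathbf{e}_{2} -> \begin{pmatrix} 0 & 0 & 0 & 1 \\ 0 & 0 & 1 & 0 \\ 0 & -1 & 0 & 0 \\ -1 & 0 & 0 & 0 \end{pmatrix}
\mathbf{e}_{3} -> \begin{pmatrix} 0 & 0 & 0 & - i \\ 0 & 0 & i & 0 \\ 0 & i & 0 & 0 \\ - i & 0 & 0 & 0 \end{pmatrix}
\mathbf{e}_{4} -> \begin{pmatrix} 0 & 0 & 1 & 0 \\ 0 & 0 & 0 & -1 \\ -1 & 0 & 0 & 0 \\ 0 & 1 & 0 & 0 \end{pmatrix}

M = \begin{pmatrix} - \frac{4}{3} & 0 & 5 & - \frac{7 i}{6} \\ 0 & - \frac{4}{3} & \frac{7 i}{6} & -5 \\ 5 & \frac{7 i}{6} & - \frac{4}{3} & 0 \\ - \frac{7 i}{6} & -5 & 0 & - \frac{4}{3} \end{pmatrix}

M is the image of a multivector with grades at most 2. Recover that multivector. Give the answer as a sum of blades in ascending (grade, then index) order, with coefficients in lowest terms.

Method: the blade images are trace-orthogonal — tr(rho(e_A) rho(e_B)^-1) = 4 if A = B and 0 otherwise — and rho(e_A)^-1 = (e_A)^2 * rho(e_A) with (e_A)^2 = +1 or -1, so the coefficient of e_A in the preimage is (e_A)^2 * tr(M rho(e_A))/4.
Nonzero projections over blades of grade <= 2: 1: (1)^2 = +1, tr(M 1) = - \frac{16}{3}, coefficient -\frac{4}{3}; e_{3}: (e_{3})^2 = -1, tr(M rho(e_{3})) = - \frac{14}{3}, coefficient \frac{7}{6}; e_{1} e_{4}: (e_{1} e_{4})^2 = +1, tr(M rho(e_{1} e_{4})) = 20, coefficient 5. Every other blade of grade <= 2 projects to 0.
Answer: -\frac{4}{3} + \frac{7}{6} e_{3} + 5 e_{1} e_{4}


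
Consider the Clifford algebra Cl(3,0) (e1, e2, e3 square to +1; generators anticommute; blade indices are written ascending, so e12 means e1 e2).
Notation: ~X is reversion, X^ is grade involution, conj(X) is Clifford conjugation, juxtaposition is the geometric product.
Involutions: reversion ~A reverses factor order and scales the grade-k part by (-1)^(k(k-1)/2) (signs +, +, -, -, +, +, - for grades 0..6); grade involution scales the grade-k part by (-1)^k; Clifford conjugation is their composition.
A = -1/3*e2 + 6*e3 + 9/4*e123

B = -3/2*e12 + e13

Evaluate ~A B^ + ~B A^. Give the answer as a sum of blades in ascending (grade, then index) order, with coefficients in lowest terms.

first term: -13/2*e1 - 9/4*e2 - 27/8*e3 - 26/3*e123
second term: 13/2*e1 + 9/4*e2 + 27/8*e3 - 26/3*e123
Answer: -52/3*e123


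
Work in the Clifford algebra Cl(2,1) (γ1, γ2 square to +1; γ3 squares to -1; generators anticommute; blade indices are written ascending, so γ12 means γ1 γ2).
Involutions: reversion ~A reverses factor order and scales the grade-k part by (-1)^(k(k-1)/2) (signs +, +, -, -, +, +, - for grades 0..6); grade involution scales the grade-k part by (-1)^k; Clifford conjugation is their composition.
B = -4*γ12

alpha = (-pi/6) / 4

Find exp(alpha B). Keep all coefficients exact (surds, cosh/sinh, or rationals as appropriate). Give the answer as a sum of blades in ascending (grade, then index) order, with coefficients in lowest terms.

B^2 = (-4)^2*(γ12)^2 = 16*(-1) = -16 (a basis 2-blade squares to minus the product of its generators' squares).
B^2 = -16 — a negative square means the series sums to a rotation: l = 4, alpha*l = -pi/6, so exp(alpha B) = cos(-pi/6) + (sin(-pi/6)/4)*B = sqrt(3)/2 + (-1/8)*B.
Answer: sqrt(3)/2 + 1/2*γ12


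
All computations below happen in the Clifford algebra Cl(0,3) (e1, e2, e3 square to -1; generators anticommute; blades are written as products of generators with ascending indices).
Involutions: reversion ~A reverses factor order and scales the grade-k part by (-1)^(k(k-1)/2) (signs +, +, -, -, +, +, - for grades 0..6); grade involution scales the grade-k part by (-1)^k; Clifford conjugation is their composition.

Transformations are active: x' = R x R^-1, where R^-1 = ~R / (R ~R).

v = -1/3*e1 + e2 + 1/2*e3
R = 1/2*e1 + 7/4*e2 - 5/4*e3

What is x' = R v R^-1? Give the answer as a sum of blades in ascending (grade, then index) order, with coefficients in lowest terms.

~R = 1/2*e1 + 7/4*e2 - 5/4*e3, and R ~R = -39/8, so R^-1 = ~R / (-39/8).
R v = -23/24 + 13/12*e1 e2 - 1/6*e1 e3 + 17/8*e2 e3
Answer: 62/117*e1 - 73/234*e2 - 116/117*e3


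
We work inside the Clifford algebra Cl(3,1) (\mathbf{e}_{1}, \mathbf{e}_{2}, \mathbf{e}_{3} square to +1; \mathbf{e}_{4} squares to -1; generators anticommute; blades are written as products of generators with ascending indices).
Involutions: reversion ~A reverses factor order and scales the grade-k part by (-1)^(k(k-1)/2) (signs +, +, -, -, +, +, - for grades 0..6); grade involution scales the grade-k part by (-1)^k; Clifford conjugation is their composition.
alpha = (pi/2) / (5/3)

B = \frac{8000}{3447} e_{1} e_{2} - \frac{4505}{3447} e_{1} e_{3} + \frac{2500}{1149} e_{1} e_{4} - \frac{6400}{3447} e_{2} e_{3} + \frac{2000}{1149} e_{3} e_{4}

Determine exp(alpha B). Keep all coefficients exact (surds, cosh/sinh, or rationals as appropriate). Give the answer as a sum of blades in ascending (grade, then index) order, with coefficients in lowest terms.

B^2 term by term: the squares give (\frac{8000}{3447})^2*(e_{1} e_{2})^2 + (-\frac{4505}{3447})^2*(e_{1} e_{3})^2 + (\frac{2500}{1149})^2*(e_{1} e_{4})^2 + (-\frac{6400}{3447})^2*(e_{2} e_{3})^2 + (\frac{2000}{1149})^2*(e_{3} e_{4})^2 = \frac{64000000}{11881809}*(-1) + \frac{20295025}{11881809}*(-1) + \frac{6250000}{1320201}*(+1) + \frac{40960000}{11881809}*(-1) + \frac{4000000}{1320201}*(+1) = -\frac{25}{9} (each basis 2-blade squares to minus the product of its generators' squares); cross terms between blades sharing an index anticommute and cancel; the commuting (index-disjoint) pairs give grade-4 terms 2*c*c'*(blade product), which cancel blade by blade — e_{1} e_{2} e_{3} e_{4}: \frac{32000000}{3960603} - \frac{32000000}{3960603} = 0 — confirming B is simple. So B^2 = -\frac{25}{9}.
B^2 = -\frac{25}{9} — a negative square means the series sums to a rotation: l = \frac{5}{3}, alpha*l = \frac{\pi}{2}, so exp(alpha B) = cos(\frac{\pi}{2}) + (sin(\frac{\pi}{2})/(\frac{5}{3}))*B = 0 + (\frac{3}{5})*B.
Answer: \frac{1600}{1149} e_{1} e_{2} - \frac{901}{1149} e_{1} e_{3} + \frac{500}{383} e_{1} e_{4} - \frac{1280}{1149} e_{2} e_{3} + \frac{400}{383} e_{3} e_{4}


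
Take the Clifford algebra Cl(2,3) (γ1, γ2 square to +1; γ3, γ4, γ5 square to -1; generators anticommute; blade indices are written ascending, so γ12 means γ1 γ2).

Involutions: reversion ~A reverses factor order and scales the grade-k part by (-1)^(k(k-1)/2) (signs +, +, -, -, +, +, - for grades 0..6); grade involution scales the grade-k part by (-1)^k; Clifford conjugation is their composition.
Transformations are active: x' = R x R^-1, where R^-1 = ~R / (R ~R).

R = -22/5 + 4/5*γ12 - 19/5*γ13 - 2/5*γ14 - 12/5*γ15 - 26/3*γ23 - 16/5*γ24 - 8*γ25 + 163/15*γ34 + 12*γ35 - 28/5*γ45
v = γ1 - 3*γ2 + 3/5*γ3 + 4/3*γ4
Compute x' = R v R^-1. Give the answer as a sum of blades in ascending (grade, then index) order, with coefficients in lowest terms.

~R = -22/5 - 4/5*γ12 + 19/5*γ13 + 2/5*γ14 + 12/5*γ15 + 26/3*γ23 + 16/5*γ24 + 8*γ25 - 163/15*γ34 - 12*γ35 + 28/5*γ45, and R ~R = 2156/15, so R^-1 = ~R / (2156/15).
R v = -299/75*γ1 + 328/15*γ2 - 8849/225*γ3 - 641/75*γ4 - 328/15*γ5 - 1469/75*γ123 - 10/3*γ124 - 76/5*γ125 + 151/25*γ134 + 336/25*γ135 - 12/5*γ145 - 9503/225*γ234 - 156/5*γ235 + 412/15*γ245 - 484/25*γ345
Answer: -2663/1650*γ1 - 5204/495*γ2 + 263/33*γ3 - 26561/4950*γ4 - 18/5*γ5


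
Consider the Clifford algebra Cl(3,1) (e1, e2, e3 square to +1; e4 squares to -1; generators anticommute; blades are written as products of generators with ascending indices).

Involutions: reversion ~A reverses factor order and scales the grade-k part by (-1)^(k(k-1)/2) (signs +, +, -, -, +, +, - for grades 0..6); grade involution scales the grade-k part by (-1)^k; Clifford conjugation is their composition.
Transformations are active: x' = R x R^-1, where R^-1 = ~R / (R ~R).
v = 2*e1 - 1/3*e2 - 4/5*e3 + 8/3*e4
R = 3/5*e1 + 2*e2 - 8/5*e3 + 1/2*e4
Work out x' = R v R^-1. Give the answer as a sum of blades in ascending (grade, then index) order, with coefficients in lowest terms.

~R = 3/5*e1 + 2*e2 - 8/5*e3 + 1/2*e4, and R ~R = 667/100, so R^-1 = ~R / (667/100).
R v = 12/25 - 21/5*e1 e2 + 68/25*e1 e3 + 3/5*e1 e4 - 32/15*e2 e3 + 11/2*e2 e4 - 58/15*e3 e4
Answer: -6382/3335*e1 + 1243/2001*e2 + 380/667*e3 - 5192/2001*e4


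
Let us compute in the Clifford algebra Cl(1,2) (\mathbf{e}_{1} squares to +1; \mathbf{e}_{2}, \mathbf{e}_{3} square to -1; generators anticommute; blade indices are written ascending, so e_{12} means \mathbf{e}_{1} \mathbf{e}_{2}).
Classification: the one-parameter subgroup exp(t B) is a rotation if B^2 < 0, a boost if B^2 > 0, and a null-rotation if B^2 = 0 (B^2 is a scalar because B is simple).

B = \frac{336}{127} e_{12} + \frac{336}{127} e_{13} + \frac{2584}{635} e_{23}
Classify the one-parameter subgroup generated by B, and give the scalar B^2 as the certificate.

B^2 term by term: the squares give (\frac{336}{127})^2*(e_{12})^2 + (\frac{336}{127})^2*(e_{13})^2 + (\frac{2584}{635})^2*(e_{23})^2 = \frac{112896}{16129}*(+1) + \frac{112896}{16129}*(+1) + \frac{6677056}{403225}*(-1) = -\frac{64}{25} (each basis 2-blade squares to minus the product of its generators' squares); cross terms between blades sharing an index anticommute and cancel. So B^2 = -\frac{64}{25}.
Answer: rotation, certificate B^2 = -\frac{64}{25}. Certificate logic: -\frac{64}{25} is a conjugation-invariant scalar, so its sign fixes rotation versus boost versus null-rotation outright.


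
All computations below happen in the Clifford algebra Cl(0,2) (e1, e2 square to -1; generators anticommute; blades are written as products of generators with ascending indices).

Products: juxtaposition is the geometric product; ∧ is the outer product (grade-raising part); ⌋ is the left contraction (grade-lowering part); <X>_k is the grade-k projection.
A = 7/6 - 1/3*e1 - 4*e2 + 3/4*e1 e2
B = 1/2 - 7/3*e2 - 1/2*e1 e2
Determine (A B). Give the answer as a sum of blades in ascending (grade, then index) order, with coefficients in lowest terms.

step 1: -67/8 + 43/12*e1 - 44/9*e2 + 41/72*e1 e2
Answer: -67/8 + 43/12*e1 - 44/9*e2 + 41/72*e1 e2


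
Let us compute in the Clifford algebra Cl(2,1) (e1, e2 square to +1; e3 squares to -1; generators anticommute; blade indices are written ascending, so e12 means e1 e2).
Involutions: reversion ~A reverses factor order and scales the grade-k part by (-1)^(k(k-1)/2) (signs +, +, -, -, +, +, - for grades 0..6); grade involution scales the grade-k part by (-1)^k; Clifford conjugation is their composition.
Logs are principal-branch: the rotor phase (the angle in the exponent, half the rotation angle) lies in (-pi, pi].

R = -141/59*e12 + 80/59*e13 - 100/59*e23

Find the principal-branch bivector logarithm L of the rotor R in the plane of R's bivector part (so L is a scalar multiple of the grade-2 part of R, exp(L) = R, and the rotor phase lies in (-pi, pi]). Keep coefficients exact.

The scalar part of R is 0, so the principal-branch rotor phase is pinned; divide the bivector part by its sine to get the unit plane — L is the phase times that plane.
Concretely: cos(phase) = 0 gives phase = ±pi/2, and since phase/sin(phase) is even the sign is immaterial: L = (phase/sin(phase)) * <R>_2 = (pi/2) * <R>_2.
Answer: -141*pi/118*e12 + 40*pi/59*e13 - 50*pi/59*e23


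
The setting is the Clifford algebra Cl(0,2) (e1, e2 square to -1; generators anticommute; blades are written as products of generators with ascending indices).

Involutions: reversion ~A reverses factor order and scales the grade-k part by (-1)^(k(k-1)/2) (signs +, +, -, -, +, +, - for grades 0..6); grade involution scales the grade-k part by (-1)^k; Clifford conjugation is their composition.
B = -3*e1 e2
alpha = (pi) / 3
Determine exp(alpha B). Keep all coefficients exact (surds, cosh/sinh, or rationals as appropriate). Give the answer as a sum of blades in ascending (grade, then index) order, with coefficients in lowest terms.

B^2 = (-3)^2*(e1 e2)^2 = 9*(-1) = -9 (a basis 2-blade squares to minus the product of its generators' squares).
B^2 = -9 — since the square is negative, the closed form is circular: l = 3, alpha*l = pi, so exp(alpha B) = cos(pi) + (sin(pi)/3)*B = -1 + (0)*B.
Answer: -1


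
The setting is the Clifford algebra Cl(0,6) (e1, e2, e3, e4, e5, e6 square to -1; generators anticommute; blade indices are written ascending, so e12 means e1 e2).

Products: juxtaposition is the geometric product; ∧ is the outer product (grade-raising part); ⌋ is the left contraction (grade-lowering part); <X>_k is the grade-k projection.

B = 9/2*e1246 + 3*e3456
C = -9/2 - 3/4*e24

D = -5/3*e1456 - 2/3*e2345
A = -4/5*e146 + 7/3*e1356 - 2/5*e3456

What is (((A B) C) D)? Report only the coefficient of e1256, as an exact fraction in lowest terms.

step 1: -6/5 - 18/5*e2 + 7*e14 - 12/5*e135 - 9/5*e1235 + 21/2*e2345
step 2: 27/5 + 81/5*e2 - 27/10*e4 - 21/4*e12 - 63/2*e14 + 9/10*e24 - 63/8*e35 + 54/5*e135 + 81/10*e1235 + 27/20*e1345 - 189/4*e2345 - 9/5*e12345
step 3: 63/2 + 6/5*e1 + 9/10*e12 + 27/5*e14 + 21/4*e24 - 3/5*e35 + 9/4*e36 - 105/2*e56 - 36/5*e124 + 9/2*e156 - 9/5*e235 + 3*e236 + 54/5*e345 + 18*e346 - 21*e1235 - 315/4*e1236 + 3/2*e1256 - 7/2*e1345 + 105/8*e1346 - 9*e1456 - 18/5*e2345 - 27/2*e2346 + 35/4*e2456 + 27*e12456
Answer: 3/2


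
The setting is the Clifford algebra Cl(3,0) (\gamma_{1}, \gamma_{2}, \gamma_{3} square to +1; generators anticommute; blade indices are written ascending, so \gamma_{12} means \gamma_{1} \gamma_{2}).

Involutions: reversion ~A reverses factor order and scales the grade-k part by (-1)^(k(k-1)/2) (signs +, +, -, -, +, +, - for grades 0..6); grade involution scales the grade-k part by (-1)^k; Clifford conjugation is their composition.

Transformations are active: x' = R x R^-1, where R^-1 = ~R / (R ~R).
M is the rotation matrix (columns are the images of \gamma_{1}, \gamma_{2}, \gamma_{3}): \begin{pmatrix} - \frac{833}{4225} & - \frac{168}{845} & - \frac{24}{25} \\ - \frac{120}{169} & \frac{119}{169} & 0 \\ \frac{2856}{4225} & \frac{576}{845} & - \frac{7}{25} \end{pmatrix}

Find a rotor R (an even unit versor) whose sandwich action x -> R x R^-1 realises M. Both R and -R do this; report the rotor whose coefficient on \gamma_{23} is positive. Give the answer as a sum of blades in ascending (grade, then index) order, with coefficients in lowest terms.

Method: write R = a + b12*\gamma_{12} + b13*\gamma_{13} + b23*\gamma_{23} with a^2 + b12^2 + b13^2 + b23^2 = 1 (so R^-1 = ~R). Expanding the columns R e_j ~R gives tr M = 4a^2 - 1 and, from the antisymmetric part, M21 - M12 = -4a*b12, M13 - M31 = 4a*b13, M32 - M23 = -4a*b23.
Here tr M = \frac{959}{4225}, so a^2 = (1 + tr M)/4 = \frac{1296}{4225} and a = ±\frac{36}{65}. Taking a = \frac{36}{65}: M21 - M12 = -\frac{432}{845}, M13 - M31 = -\frac{6912}{4225}, M32 - M23 = \frac{576}{845}, giving b12 = \frac{3}{13}, b13 = -\frac{48}{65}, b23 = -\frac{4}{13}, i.e. R = \frac{36}{65} + \frac{3}{13} \gamma_{12} - \frac{48}{65} \gamma_{13} - \frac{4}{13} \gamma_{23}.
Its \gamma_{23} coefficient is negative, so report the other preimage -R.
Answer: -\frac{36}{65} - \frac{3}{13} \gamma_{12} + \frac{48}{65} \gamma_{13} + \frac{4}{13} \gamma_{23}. Recall the cover is two-to-one: with M of trace \frac{959}{4225}, both preimages act alike, and the stated \gamma_{23} sign chooses the sheet.
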